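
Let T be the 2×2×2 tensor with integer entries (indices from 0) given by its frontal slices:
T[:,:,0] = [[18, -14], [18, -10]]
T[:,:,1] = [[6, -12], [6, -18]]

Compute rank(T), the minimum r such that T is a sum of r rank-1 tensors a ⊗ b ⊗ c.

2

Lower bound: the mode-3 unfolding of T (rows indexed by k, columns by (i,j) = (0,0), (0,1), (1,0), (1,1)) is [[18, -14, 18, -10], [6, -12, 6, -18]].
There the 2×2 minor on rows k ∈ {0, 1}, columns (i,j) ∈ {(0,0), (0,1)} is det [[18, -14], [6, -12]] = -132 ≠ 0, so this unfolding has rank ≥ 2; CP rank is at least every unfolding rank, so rank(T) ≥ 2. (Unfolding ranks only ever bound the CP rank from below — rank(T) can be strictly larger than all of them — so the matching upper bound has to come from an explicit 2-term decomposition.)
Upper bound — finding two terms. Write S_k = T[:,:,k] for the frontal slices: S₀ = [[18, -14], [18, -10]], S₁ = [[6, -12], [6, -18]].
If T = a₁ ⊗ b₁ ⊗ c₁ + a₂ ⊗ b₂ ⊗ c₂ then each S_k = c₁[k]·a₁b₁ᵀ + c₂[k]·a₂b₂ᵀ. S₀ and S₁ are linearly independent, so a₁b₁ᵀ and a₂b₂ᵀ must span the same plane of matrices: they are the rank-1 matrices of the form x·S₀ + y·S₁.
det(x·S₀ + y·S₁) is 72·x² − 84·xy − 36·y² = 12·(2·x − 3·y)(3·x + y), vanishing at (x:y) = (3:2) and (1:-3).
M₁ = 3·S₀ + 2·S₁ = [[66, -66], [66, -66]] = 66·[1, 1][1, -1]ᵀ and M₂ = S₀ − 3·S₁ = [[0, 22], [0, 44]] = 22·[1, 2][0, 1]ᵀ, so take a₁ = [1, 1], b₁ = [1, -1], a₂ = [1, 2], b₂ = [0, 1].
Each slice is an integer combination of E₁ = a₁b₁ᵀ and E₂ = a₂b₂ᵀ: S₀ = 18·E₁ + 4·E₂, S₁ = 6·E₁ − 6·E₂; reading off coefficients, c₁ = [18, 6] and c₂ = [4, -6].
Hence T = [1, 1] ⊗ [1, -1] ⊗ [18, 6] + [1, 2] ⊗ [0, 1] ⊗ [4, -6], so rank(T) ≤ 2.
These bounds meet, so rank(T) = 2.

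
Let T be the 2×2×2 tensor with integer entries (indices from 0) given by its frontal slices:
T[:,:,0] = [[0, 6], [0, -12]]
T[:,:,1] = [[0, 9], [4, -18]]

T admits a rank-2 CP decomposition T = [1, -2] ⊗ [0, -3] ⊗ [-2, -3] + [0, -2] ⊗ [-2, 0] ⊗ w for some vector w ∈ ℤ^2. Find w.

w = [0, 1]

Subtract the known terms from T to get the rank-1 residual R = [0, -2] ⊗ [-2, 0] ⊗ w, so R[i,j,k] = a[i]·b[j]·w[k]. Pick indices with nonzero a[1]·b[0] = (-2)·(-2) = 4. Only the fibre through (1,0,·) is needed: R[1,0,:] = T[1,0,:] − Σₗ aₗ[1]bₗ[0]cₗ = [0, 4] − (-2)·(0)·[-2, -3] = [0, 4]. Then w[k] = R[1,0,k] / 4 for each k, giving w = [0, 4] / 4 = [0, 1].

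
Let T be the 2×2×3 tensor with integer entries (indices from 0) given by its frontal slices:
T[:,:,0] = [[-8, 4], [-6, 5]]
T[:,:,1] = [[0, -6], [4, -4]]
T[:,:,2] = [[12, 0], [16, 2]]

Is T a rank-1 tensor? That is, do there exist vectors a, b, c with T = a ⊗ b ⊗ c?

The mode-3 unfolding of T (rows indexed by k, columns by (i,j) = (0,0), (0,1), (1,0), (1,1)) is [[-8, 4, -6, 5], [0, -6, 4, -4], [12, 0, 16, 2]].
There the 3×3 minor on rows k ∈ {0, 1, 2}, columns (i,j) ∈ {(0,0), (0,1), (1,0)} is det [[-8, 4, -6], [0, -6, 4], [12, 0, 16]] = 528 ≠ 0, so this unfolding has rank ≥ 3; CP rank is at least every unfolding rank, so rank(T) ≥ 3.
In particular rank(T) ≥ 3 > 1, so T is not rank-1.

No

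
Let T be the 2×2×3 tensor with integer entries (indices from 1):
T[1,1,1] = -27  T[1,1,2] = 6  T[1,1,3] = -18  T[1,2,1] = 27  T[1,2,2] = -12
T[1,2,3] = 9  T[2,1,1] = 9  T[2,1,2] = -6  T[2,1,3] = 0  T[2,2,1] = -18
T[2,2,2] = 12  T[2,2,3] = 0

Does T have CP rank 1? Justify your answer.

No

The mode-3 unfolding of T (rows indexed by k, columns by (i,j) = (1,1), (1,2), (2,1), (2,2)) is [[-27, 27, 9, -18], [6, -12, -6, 12], [-18, 9, 0, 0]].
There the 2×2 minor on rows k ∈ {1, 2}, columns (i,j) ∈ {(1,1), (1,2)} is det [[-27, 27], [6, -12]] = 162 ≠ 0, so this unfolding has rank ≥ 2; CP rank is at least every unfolding rank, so rank(T) ≥ 2.
In particular rank(T) ≥ 2 > 1, so T is not rank-1.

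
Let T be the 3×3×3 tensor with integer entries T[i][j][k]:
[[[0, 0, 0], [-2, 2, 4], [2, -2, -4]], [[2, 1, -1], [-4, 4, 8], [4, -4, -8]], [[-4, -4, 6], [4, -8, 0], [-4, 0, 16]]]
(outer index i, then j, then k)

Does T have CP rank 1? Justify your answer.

The mode-3 unfolding of T (rows indexed by k, columns by (i,j) = (0,0), (0,1), (0,2), (1,0), (1,1), (1,2), (2,0), (2,1), (2,2)) is [[0, -2, 2, 2, -4, 4, -4, 4, -4], [0, 2, -2, 1, 4, -4, -4, -8, 0], [0, 4, -4, -1, 8, -8, 6, 0, 16]].
There the 3×3 minor on rows k ∈ {0, 1, 2}, columns (i,j) ∈ {(0,1), (1,0), (2,0)} is det [[-2, 2, -4], [2, 1, -4], [4, -1, 6]] = -36 ≠ 0, so this unfolding has rank ≥ 3; CP rank is at least every unfolding rank, so rank(T) ≥ 3.
In particular rank(T) ≥ 3 > 1, so T is not rank-1.

No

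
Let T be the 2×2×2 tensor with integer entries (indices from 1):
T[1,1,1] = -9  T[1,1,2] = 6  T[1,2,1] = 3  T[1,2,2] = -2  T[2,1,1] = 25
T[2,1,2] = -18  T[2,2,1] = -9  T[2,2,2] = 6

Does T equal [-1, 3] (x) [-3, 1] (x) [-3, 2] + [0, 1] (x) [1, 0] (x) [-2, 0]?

Yes

Reconstruct entrywise from the claimed factors. For example, T[2,1,1] = 25 and Σₗ aₗ[2]bₗ[1]cₗ[1] = (3)·(-3)·(-3) + (1)·(1)·(-2) = 25; checking all 8 entries, every one matches. The claim holds.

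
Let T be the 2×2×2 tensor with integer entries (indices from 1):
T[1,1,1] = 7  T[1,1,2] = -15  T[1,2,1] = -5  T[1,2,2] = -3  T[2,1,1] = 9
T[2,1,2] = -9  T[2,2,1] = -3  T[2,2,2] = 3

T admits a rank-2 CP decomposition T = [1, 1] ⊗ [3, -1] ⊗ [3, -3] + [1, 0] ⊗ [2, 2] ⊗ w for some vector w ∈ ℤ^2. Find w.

w = [-1, -3]

Subtract the known terms from T to get the rank-1 residual R = [1, 0] ⊗ [2, 2] ⊗ w, so R[i,j,k] = a[i]·b[j]·w[k]. Pick indices with nonzero a[1]·b[1] = (1)·(2) = 2. Only the fibre through (1,1,·) is needed: R[1,1,:] = T[1,1,:] − Σₗ aₗ[1]bₗ[1]cₗ = [7, -15] − (1)·(3)·[3, -3] = [-2, -6]. Then w[k] = R[1,1,k] / 2 for each k, giving w = [-2, -6] / 2 = [-1, -3].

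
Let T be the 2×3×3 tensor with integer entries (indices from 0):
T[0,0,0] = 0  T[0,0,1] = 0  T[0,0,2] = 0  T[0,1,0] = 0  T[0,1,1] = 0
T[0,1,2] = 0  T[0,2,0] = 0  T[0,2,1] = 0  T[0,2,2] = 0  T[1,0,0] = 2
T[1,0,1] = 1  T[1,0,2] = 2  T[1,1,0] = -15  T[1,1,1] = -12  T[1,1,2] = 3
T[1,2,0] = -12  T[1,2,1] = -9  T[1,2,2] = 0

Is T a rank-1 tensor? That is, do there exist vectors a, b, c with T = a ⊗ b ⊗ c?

The mode-3 unfolding of T (rows indexed by k, columns by (i,j) = (0,0), (0,1), (0,2), (1,0), (1,1), (1,2)) is [[0, 0, 0, 2, -15, -12], [0, 0, 0, 1, -12, -9], [0, 0, 0, 2, 3, 0]].
There the 2×2 minor on rows k ∈ {0, 1}, columns (i,j) ∈ {(1,0), (1,1)} is det [[2, -15], [1, -12]] = -9 ≠ 0, so this unfolding has rank ≥ 2; CP rank is at least every unfolding rank, so rank(T) ≥ 2.
In particular rank(T) ≥ 2 > 1, so T is not rank-1.

No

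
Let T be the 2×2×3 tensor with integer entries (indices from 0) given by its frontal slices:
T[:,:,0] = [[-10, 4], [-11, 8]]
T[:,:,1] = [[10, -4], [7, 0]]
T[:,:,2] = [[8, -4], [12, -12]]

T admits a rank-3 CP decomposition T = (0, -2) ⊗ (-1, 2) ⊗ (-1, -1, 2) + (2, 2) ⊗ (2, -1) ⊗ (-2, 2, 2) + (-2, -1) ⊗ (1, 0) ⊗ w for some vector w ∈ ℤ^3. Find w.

w = (1, -1, 0)

Subtract the known terms from T to get the rank-1 residual R = (-2, -1) ⊗ (1, 0) ⊗ w, so R[i,j,k] = a[i]·b[j]·w[k]. Pick indices with nonzero a[0]·b[0] = (-2)·(1) = -2. Only the fibre through (0,0,·) is needed: R[0,0,:] = T[0,0,:] − Σₗ aₗ[0]bₗ[0]cₗ = [-10, 10, 8] − (0)·(-1)·(-1, -1, 2) − (2)·(2)·(-2, 2, 2) = [-2, 2, 0]. Then w[k] = R[0,0,k] / -2 for each k, giving w = [-2, 2, 0] / -2 = (1, -1, 0).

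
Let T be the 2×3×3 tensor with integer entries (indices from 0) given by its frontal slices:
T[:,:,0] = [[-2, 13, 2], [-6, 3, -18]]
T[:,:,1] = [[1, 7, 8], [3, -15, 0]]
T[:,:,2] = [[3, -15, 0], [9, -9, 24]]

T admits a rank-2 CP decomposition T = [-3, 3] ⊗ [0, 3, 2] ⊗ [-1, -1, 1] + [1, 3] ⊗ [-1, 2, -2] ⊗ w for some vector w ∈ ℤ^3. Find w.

w = [2, -1, -3]

Subtract the known terms from T to get the rank-1 residual R = [1, 3] ⊗ [-1, 2, -2] ⊗ w, so R[i,j,k] = a[i]·b[j]·w[k]. Pick indices with nonzero a[0]·b[0] = (1)·(-1) = -1. Only the fibre through (0,0,·) is needed: R[0,0,:] = T[0,0,:] − Σₗ aₗ[0]bₗ[0]cₗ = [-2, 1, 3] − (-3)·(0)·[-1, -1, 1] = [-2, 1, 3]. Then w[k] = R[0,0,k] / -1 for each k, giving w = [-2, 1, 3] / -1 = [2, -1, -3].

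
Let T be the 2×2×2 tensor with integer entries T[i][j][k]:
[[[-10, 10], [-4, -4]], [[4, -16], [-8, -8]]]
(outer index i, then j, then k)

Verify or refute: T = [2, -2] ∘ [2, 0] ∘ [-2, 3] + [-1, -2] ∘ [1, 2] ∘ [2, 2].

Yes

Reconstruct entrywise from the claimed factors. For example, T[1,0,0] = 4 and Σₗ aₗ[1]bₗ[0]cₗ[0] = (-2)·(2)·(-2) + (-2)·(1)·(2) = 4; checking all 8 entries, every one matches. The claim holds.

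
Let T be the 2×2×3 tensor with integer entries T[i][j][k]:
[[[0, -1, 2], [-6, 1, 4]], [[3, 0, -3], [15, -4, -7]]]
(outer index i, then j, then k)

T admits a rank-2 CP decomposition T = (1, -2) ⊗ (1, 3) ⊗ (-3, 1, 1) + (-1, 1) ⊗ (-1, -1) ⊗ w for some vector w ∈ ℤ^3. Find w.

Subtract the known terms from T to get the rank-1 residual R = (-1, 1) ⊗ (-1, -1) ⊗ w, so R[i,j,k] = a[i]·b[j]·w[k]. Pick indices with nonzero a[0]·b[0] = (-1)·(-1) = 1. Only the fibre through (0,0,·) is needed: R[0,0,:] = T[0,0,:] − Σₗ aₗ[0]bₗ[0]cₗ = [0, -1, 2] − (1)·(1)·(-3, 1, 1) = [3, -2, 1]. Then w[k] = R[0,0,k] / 1 for each k, giving w = [3, -2, 1] / 1 = (3, -2, 1).

w = (3, -2, 1)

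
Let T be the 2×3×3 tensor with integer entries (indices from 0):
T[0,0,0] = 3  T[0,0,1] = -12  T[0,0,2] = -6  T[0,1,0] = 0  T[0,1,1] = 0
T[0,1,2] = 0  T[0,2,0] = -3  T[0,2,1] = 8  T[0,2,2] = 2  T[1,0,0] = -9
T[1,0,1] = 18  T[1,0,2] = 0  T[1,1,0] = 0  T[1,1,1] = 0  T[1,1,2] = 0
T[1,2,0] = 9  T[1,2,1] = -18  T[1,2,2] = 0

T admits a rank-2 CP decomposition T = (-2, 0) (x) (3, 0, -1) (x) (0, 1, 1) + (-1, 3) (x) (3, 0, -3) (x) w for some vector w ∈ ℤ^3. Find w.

Subtract the known terms from T to get the rank-1 residual R = (-1, 3) (x) (3, 0, -3) (x) w, so R[i,j,k] = a[i]·b[j]·w[k]. Pick indices with nonzero a[0]·b[0] = (-1)·(3) = -3. Only the fibre through (0,0,·) is needed: R[0,0,:] = T[0,0,:] − Σₗ aₗ[0]bₗ[0]cₗ = [3, -12, -6] − (-2)·(3)·(0, 1, 1) = [3, -6, 0]. Then w[k] = R[0,0,k] / -3 for each k, giving w = [3, -6, 0] / -3 = (-1, 2, 0).

w = (-1, 2, 0)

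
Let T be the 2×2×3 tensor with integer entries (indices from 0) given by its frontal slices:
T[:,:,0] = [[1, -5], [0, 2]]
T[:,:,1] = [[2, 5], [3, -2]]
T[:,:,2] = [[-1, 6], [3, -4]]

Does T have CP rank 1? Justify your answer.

No

The mode-3 unfolding of T (rows indexed by k, columns by (i,j) = (0,0), (0,1), (1,0), (1,1)) is [[1, -5, 0, 2], [2, 5, 3, -2], [-1, 6, 3, -4]].
There the 3×3 minor on rows k ∈ {0, 1, 2}, columns (i,j) ∈ {(0,0), (0,1), (1,0)} is det [[1, -5, 0], [2, 5, 3], [-1, 6, 3]] = 42 ≠ 0, so this unfolding has rank ≥ 3; CP rank is at least every unfolding rank, so rank(T) ≥ 3.
In particular rank(T) ≥ 3 > 1, so T is not rank-1.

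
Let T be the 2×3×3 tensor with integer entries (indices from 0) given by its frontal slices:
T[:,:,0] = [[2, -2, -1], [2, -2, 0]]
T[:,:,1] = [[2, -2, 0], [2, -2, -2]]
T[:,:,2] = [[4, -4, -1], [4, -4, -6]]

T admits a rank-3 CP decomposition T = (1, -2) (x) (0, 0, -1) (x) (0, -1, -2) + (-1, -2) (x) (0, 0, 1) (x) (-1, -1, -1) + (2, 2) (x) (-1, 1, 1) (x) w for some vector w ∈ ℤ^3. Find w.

w = (-1, -1, -2)

Subtract the known terms from T to get the rank-1 residual R = (2, 2) (x) (-1, 1, 1) (x) w, so R[i,j,k] = a[i]·b[j]·w[k]. Pick indices with nonzero a[0]·b[0] = (2)·(-1) = -2. Only the fibre through (0,0,·) is needed: R[0,0,:] = T[0,0,:] − Σₗ aₗ[0]bₗ[0]cₗ = [2, 2, 4] − (1)·(0)·(0, -1, -2) − (-1)·(0)·(-1, -1, -1) = [2, 2, 4]. Then w[k] = R[0,0,k] / -2 for each k, giving w = [2, 2, 4] / -2 = (-1, -1, -2).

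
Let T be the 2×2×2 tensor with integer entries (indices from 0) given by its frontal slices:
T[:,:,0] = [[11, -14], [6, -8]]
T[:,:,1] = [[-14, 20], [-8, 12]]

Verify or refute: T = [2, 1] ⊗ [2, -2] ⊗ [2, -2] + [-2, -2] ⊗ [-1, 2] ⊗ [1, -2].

No

Reconstruct entry (0,0,0) from the claimed factors: Σₗ aₗ[0]bₗ[0]cₗ[0] = (2)·(2)·(2) + (-2)·(-1)·(1) = 10, but T[0,0,0] = 11. The claim is false.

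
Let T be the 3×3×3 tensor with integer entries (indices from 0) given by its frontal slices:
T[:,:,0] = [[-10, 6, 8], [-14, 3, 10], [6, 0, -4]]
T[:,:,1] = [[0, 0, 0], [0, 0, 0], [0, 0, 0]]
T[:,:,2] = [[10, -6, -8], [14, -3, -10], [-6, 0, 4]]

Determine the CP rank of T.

2

Lower bound: the mode-1 unfolding of T (rows indexed by i, columns by (j,k) = (0,0), (0,1), (0,2), (1,0), (1,1), (1,2), (2,0), (2,1), (2,2)) is [[-10, 0, 10, 6, 0, -6, 8, 0, -8], [-14, 0, 14, 3, 0, -3, 10, 0, -10], [6, 0, -6, 0, 0, 0, -4, 0, 4]].
There the 2×2 minor on rows i ∈ {0, 1}, columns (j,k) ∈ {(0,0), (1,0)} is det [[-10, 6], [-14, 3]] = 54 ≠ 0, so this unfolding has rank ≥ 2; CP rank is at least every unfolding rank, so rank(T) ≥ 2. (Flattening ranks never certify an upper bound on CP rank; for that we must actually write T with 2 rank-1 terms.)
Upper bound — finding two terms. Every mode-3 slice of T is a multiple of one matrix: T[:,:,k] = c[k]·M with c = [1, 0, -1] and M = [[-10, 6, 8], [-14, 3, 10], [6, 0, -4]] (rows indexed by i, columns by j). So it suffices to write M as a sum of two rank-1 matrices.
The rows of M satisfy (row 0) = 2·(row 1) + 3·(row 2), so splitting by rows, M = [2, 1, 0][-14, 3, 10]ᵀ + [3, 0, 1][6, 0, -4]ᵀ.
Hence T = [2, 1, 0] ⊗ [-14, 3, 10] ⊗ [1, 0, -1] + [3, 0, 1] ⊗ [6, 0, -4] ⊗ [1, 0, -1], so rank(T) ≤ 2.
These bounds meet, so rank(T) = 2.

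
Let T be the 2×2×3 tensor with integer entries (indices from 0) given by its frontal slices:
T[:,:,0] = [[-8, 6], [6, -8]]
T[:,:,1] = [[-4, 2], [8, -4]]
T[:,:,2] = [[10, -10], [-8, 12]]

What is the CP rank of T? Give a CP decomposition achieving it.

rank(T) = 3

Lower bound: in the mode-3 unfolding of T (rows indexed by k, columns by (i,j)) the 3×3 minor on rows k ∈ {0, 1, 2}, columns (i,j) ∈ {(0,0), (0,1), (1,0)} is det [[-8, 6, 6], [-4, 2, 8], [10, -10, -8]] = -104 ≠ 0, so that unfolding has rank ≥ 3 and hence rank(T) ≥ 3 (CP rank is at least every unfolding rank, though it can be larger).
Upper bound: T is a sum of 3 rank-1 terms, T = (1, -2) ⊗ (2, -1) ⊗ (-2, -2, 2) + (1, -1) ⊗ (1, -2) ⊗ (-2, 0, 4) + (1, 2) ⊗ (1, 0) ⊗ (-2, 0, 2) (one valid choice — decompositions are not unique — normalised so each a, b is primitive with positive first nonzero entry; check it by expanding all entries), so rank(T) ≤ 3.
These bounds meet, so rank(T) = 3.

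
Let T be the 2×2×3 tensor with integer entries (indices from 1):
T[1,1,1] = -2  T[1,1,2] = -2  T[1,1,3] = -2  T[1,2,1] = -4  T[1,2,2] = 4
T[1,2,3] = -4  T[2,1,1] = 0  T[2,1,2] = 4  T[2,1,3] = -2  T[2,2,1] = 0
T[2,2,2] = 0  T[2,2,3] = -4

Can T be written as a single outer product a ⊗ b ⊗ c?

No

The mode-3 unfolding of T (rows indexed by k, columns by (i,j) = (1,1), (1,2), (2,1), (2,2)) is [[-2, -4, 0, 0], [-2, 4, 4, 0], [-2, -4, -2, -4]].
There the 3×3 minor on rows k ∈ {1, 2, 3}, columns (i,j) ∈ {(1,1), (1,2), (2,1)} is det [[-2, -4, 0], [-2, 4, 4], [-2, -4, -2]] = 32 ≠ 0, so this unfolding has rank ≥ 3; CP rank is at least every unfolding rank, so rank(T) ≥ 3.
In particular rank(T) ≥ 3 > 1, so T is not rank-1.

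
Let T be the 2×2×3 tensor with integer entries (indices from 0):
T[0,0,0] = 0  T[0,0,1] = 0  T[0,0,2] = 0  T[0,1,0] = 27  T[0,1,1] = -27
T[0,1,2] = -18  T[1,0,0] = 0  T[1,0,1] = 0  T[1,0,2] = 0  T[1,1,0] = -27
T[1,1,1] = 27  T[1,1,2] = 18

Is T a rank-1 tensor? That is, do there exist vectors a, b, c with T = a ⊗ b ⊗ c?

If T = a ⊗ b ⊗ c then every fibre of T is a multiple of the corresponding factor, so read the factors off the fibres through the nonzero entry T[0,1,0] = 27.
The mode-1 fibre T[:,1,0] = [27, -27] gives a = [1, -1] (primitive direction); the mode-2 fibre T[0,:,0] = [0, 27] gives b = [0, 1]; then c[k] = T[0,1,k] / (a[0]·b[1]) = [27, -27, -18] / 1 = [27, -27, -18].
Expanding [1, -1] ⊗ [0, 1] ⊗ [27, -27, -18] reproduces all 12 entries of T, so T = [1, -1] ⊗ [0, 1] ⊗ [27, -27, -18] and rank(T) ≤ 1.
Equivalently every frontal slice T[:,:,k] is c[k] times the rank-1 matrix [1, -1] ⊗ [0, 1]. So T has rank 1 (it is nonzero).

Yes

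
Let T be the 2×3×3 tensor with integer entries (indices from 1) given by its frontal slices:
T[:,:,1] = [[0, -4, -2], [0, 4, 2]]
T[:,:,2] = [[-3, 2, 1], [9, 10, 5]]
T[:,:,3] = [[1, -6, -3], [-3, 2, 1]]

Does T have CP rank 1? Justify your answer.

No

The mode-3 unfolding of T (rows indexed by k, columns by (i,j) = (1,1), (1,2), (1,3), (2,1), (2,2), (2,3)) is [[0, -4, -2, 0, 4, 2], [-3, 2, 1, 9, 10, 5], [1, -6, -3, -3, 2, 1]].
There the 2×2 minor on rows k ∈ {1, 2}, columns (i,j) ∈ {(1,1), (1,2)} is det [[0, -4], [-3, 2]] = -12 ≠ 0, so this unfolding has rank ≥ 2; CP rank is at least every unfolding rank, so rank(T) ≥ 2.
In particular rank(T) ≥ 2 > 1, so T is not rank-1.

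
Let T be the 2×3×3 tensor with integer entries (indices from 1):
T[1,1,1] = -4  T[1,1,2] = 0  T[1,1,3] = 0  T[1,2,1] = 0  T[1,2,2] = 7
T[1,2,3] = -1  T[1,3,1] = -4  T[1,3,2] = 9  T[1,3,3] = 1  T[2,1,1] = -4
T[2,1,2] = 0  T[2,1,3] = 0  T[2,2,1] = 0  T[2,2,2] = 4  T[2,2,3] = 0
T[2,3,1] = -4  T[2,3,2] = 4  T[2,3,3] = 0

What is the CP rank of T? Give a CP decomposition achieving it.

rank(T) = 3

Lower bound: the mode-2 unfolding of T (rows indexed by j, columns by (i,k) = (1,1), (1,2), (1,3), (2,1), (2,2), (2,3)) is [[-4, 0, 0, -4, 0, 0], [0, 7, -1, 0, 4, 0], [-4, 9, 1, -4, 4, 0]].
There the 3×3 minor on rows j ∈ {1, 2, 3}, columns (i,k) ∈ {(1,1), (1,2), (1,3)} is det [[-4, 0, 0], [0, 7, -1], [-4, 9, 1]] = -64 ≠ 0, so this unfolding has rank ≥ 3; CP rank is at least every unfolding rank, so rank(T) ≥ 3. (This is only a lower bound: in general the CP rank may exceed every unfolding rank, so we still need to exhibit 3 rank-1 terms summing to T.)
Upper bound: T is a sum of 3 rank-1 terms, T = [1, 0] ⊗ [0, 1, -1] ⊗ [0, -1, -1] + [1, 1] ⊗ [1, 0, 1] ⊗ [-4, 0, 0] + [2, 1] ⊗ [0, 1, 1] ⊗ [0, 4, 0] (one valid choice — decompositions are not unique — normalised so each a, b is primitive with positive first nonzero entry; check it by expanding all entries), so rank(T) ≤ 3.
These bounds meet, so rank(T) = 3.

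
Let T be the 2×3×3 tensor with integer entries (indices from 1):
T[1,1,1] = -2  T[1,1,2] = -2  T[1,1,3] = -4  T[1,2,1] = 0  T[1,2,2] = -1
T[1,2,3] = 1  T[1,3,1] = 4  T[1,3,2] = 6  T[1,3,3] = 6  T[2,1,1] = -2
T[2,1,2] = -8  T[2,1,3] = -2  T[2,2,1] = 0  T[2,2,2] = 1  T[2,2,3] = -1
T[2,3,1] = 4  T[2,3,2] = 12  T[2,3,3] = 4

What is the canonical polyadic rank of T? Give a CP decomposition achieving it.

rank(T) = 3

Lower bound: the mode-3 unfolding of T (rows indexed by k, columns by (i,j) = (1,1), (1,2), (1,3), (2,1), (2,2), (2,3)) is [[-2, 0, 4, -2, 0, 4], [-2, -1, 6, -8, 1, 12], [-4, 1, 6, -2, -1, 4]].
There the 3×3 minor on rows k ∈ {1, 2, 3}, columns (i,j) ∈ {(1,1), (1,2), (2,1)} is det [[-2, 0, -2], [-2, -1, -8], [-4, 1, -2]] = -8 ≠ 0, so this unfolding has rank ≥ 3; CP rank is at least every unfolding rank, so rank(T) ≥ 3. (This is only a lower bound: in general the CP rank may exceed every unfolding rank, so we still need to exhibit 3 rank-1 terms summing to T.)
Upper bound: T is a sum of 3 rank-1 terms, T = (0, 1) ⊗ (1, 0, -1) ⊗ (0, -2, -2) + (1, -1) ⊗ (2, -1, -2) ⊗ (0, 1, -1) + (1, 1) ⊗ (1, 0, -2) ⊗ (-2, -4, -2) (written with every a and b primitive with positive leading entry and the scale carried by c; CP decompositions are not unique, and this one is verified by expanding entrywise), so rank(T) ≤ 3.
These bounds meet, so rank(T) = 3.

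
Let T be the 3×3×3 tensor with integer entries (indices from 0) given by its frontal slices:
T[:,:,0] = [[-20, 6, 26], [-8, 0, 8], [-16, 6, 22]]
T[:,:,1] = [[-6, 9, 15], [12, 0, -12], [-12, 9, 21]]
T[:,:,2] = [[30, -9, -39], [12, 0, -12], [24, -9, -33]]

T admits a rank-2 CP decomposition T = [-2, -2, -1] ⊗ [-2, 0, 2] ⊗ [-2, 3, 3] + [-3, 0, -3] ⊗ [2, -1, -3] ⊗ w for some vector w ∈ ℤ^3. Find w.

w = [2, 3, -3]

Subtract the known terms from T to get the rank-1 residual R = [-3, 0, -3] ⊗ [2, -1, -3] ⊗ w, so R[i,j,k] = a[i]·b[j]·w[k]. Pick indices with nonzero a[0]·b[0] = (-3)·(2) = -6. Only the fibre through (0,0,·) is needed: R[0,0,:] = T[0,0,:] − Σₗ aₗ[0]bₗ[0]cₗ = [-20, -6, 30] − (-2)·(-2)·[-2, 3, 3] = [-12, -18, 18]. Then w[k] = R[0,0,k] / -6 for each k, giving w = [-12, -18, 18] / -6 = [2, 3, -3].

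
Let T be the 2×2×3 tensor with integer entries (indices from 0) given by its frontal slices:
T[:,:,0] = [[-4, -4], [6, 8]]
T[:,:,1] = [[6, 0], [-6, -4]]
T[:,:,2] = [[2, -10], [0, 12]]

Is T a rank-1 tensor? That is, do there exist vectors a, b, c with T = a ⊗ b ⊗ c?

No

The mode-3 unfolding of T (rows indexed by k, columns by (i,j) = (0,0), (0,1), (1,0), (1,1)) is [[-4, -4, 6, 8], [6, 0, -6, -4], [2, -10, 0, 12]].
There the 3×3 minor on rows k ∈ {0, 1, 2}, columns (i,j) ∈ {(0,0), (0,1), (1,0)} is det [[-4, -4, 6], [6, 0, -6], [2, -10, 0]] = -72 ≠ 0, so this unfolding has rank ≥ 3; CP rank is at least every unfolding rank, so rank(T) ≥ 3.
In particular rank(T) ≥ 3 > 1, so T is not rank-1.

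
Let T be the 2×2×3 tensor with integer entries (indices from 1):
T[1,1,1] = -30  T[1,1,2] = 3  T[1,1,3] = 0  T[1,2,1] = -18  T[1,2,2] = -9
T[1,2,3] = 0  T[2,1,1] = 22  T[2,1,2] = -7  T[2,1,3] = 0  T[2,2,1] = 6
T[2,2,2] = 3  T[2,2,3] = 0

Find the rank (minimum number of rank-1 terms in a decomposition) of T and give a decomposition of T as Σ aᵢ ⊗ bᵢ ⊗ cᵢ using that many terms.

Lower bound: in the mode-2 unfolding of T (rows indexed by j, columns by (i,k)) the 2×2 minor on rows j ∈ {1, 2}, columns (i,k) ∈ {(1,1), (1,2)} is det [[-30, 3], [-18, -9]] = 324 ≠ 0, so that unfolding has rank ≥ 2 and hence rank(T) ≥ 2 (CP rank is at least every unfolding rank, though it can be larger).
Upper bound: with S_k = T[:,:,k], the two rank-1 terms a₁b₁ᵀ, a₂b₂ᵀ are the rank-1 members of the pencil x·S₁ + y·S₂.
det(x·S₁ + y·S₂) is 216·x² − 54·y² = 54·(2·x − y)(2·x + y), vanishing at (x:y) = (1:2) and (1:-2).
M₁ = S₁ + 2·S₂ = [[-24, -36], [8, 12]] = (-4)·(3, -1)(2, 3)ᵀ and M₂ = S₁ − 2·S₂ = [[-36, 0], [36, 0]] = (-36)·(1, -1)(1, 0)ᵀ, so take a₁ = (3, -1), b₁ = (2, 3), a₂ = (1, -1), b₂ = (1, 0).
Each slice is an integer combination of E₁ = a₁b₁ᵀ and E₂ = a₂b₂ᵀ: S₁ = −2·E₁ − 18·E₂, S₂ = −E₁ + 9·E₂, S₃ = 0; reading off coefficients, c₁ = (-2, -1, 0) and c₂ = (-18, 9, 0).
Hence T = (3, -1) ⊗ (2, 3) ⊗ (-2, -1, 0) + (1, -1) ⊗ (1, 0) ⊗ (-18, 9, 0), so rank(T) ≤ 2.
These bounds meet, so rank(T) = 2.

rank(T) = 2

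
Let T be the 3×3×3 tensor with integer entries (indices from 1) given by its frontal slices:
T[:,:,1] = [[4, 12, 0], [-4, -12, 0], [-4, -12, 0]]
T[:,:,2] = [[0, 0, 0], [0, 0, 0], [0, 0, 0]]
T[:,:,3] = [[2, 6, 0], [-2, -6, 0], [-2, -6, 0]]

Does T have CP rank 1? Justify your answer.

Yes

If T = a ⊗ b ⊗ c then every fibre of T is a multiple of the corresponding factor, so read the factors off the fibres through the nonzero entry T[1,1,1] = 4.
The mode-1 fibre T[:,1,1] = [4, -4, -4] gives a = (1, -1, -1) (primitive direction); the mode-2 fibre T[1,:,1] = [4, 12, 0] gives b = (1, 3, 0); then c[k] = T[1,1,k] / (a[1]·b[1]) = [4, 0, 2] / 1 = (4, 0, 2).
Expanding (1, -1, -1) ⊗ (1, 3, 0) ⊗ (4, 0, 2) reproduces all 27 entries of T, so T = (1, -1, -1) ⊗ (1, 3, 0) ⊗ (4, 0, 2) and rank(T) ≤ 1.
Equivalently every frontal slice T[:,:,k] is c[k] times the rank-1 matrix (1, -1, -1) ⊗ (1, 3, 0). So T has rank 1 (it is nonzero).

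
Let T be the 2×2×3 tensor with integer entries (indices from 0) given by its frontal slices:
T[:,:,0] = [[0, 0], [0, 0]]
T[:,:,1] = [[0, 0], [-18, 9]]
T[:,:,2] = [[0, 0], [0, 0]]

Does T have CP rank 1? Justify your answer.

If T = a ⊗ b ⊗ c then every fibre of T is a multiple of the corresponding factor, so read the factors off the fibres through the nonzero entry T[1,0,1] = -18.
The mode-1 fibre T[:,0,1] = [0, -18] gives a = (0, 1) (primitive direction); the mode-2 fibre T[1,:,1] = [-18, 9] gives b = (2, -1); then c[k] = T[1,0,k] / (a[1]·b[0]) = [0, -18, 0] / 2 = (0, -9, 0).
Expanding (0, 1) ⊗ (2, -1) ⊗ (0, -9, 0) reproduces all 12 entries of T, so T = (0, 1) ⊗ (2, -1) ⊗ (0, -9, 0) and rank(T) ≤ 1.
Equivalently every frontal slice T[:,:,k] is c[k] times the rank-1 matrix (0, 1) ⊗ (2, -1). So T has rank 1 (it is nonzero).

Yes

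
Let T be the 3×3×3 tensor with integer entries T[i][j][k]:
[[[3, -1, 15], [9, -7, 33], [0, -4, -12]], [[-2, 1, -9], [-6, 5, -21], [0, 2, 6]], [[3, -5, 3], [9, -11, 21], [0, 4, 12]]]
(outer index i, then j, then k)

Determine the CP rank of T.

2

Lower bound: the mode-3 unfolding of T (rows indexed by k, columns by (i,j) = (0,0), (0,1), (0,2), (1,0), (1,1), (1,2), (2,0), (2,1), (2,2)) is [[3, 9, 0, -2, -6, 0, 3, 9, 0], [-1, -7, -4, 1, 5, 2, -5, -11, 4], [15, 33, -12, -9, -21, 6, 3, 21, 12]].
There the 2×2 minor on rows k ∈ {0, 1}, columns (i,j) ∈ {(0,0), (0,1)} is det [[3, 9], [-1, -7]] = -12 ≠ 0, so this unfolding has rank ≥ 2; CP rank is at least every unfolding rank, so rank(T) ≥ 2. (This is only a lower bound: in general the CP rank may exceed every unfolding rank, so we still need to exhibit 2 rank-1 terms summing to T.)
Upper bound — finding two terms. Write S_k = T[:,:,k] for the frontal slices: S₀ = [[3, 9, 0], [-2, -6, 0], [3, 9, 0]], S₁ = [[-1, -7, -4], [1, 5, 2], [-5, -11, 4]], S₂ = [[15, 33, -12], [-9, -21, 6], [3, 21, 12]].
If T = a₁ ∘ b₁ ∘ c₁ + a₂ ∘ b₂ ∘ c₂ then each S_k = c₁[k]·a₁b₁ᵀ + c₂[k]·a₂b₂ᵀ. S₀ and S₁ are linearly independent, so a₁b₁ᵀ and a₂b₂ᵀ must span the same plane of matrices: they are the rank-1 matrices of the form x·S₀ + y·S₁.
The 2×2 minor of x·S₀ + y·S₁ on rows {0,1}, columns {0,1} is −2·xy + 2·y² = (-2)·(x − y)(y), vanishing at (x:y) = (1:1) and (1:0).
M₁ = S₀ + S₁ = [[2, 2, -4], [-1, -1, 2], [-2, -2, 4]] = (2, -1, -2)(1, 1, -2)ᵀ and M₂ = S₀ = [[3, 9, 0], [-2, -6, 0], [3, 9, 0]] = (3, -2, 3)(1, 3, 0)ᵀ, so take a₁ = (2, -1, -2), b₁ = (1, 1, -2), a₂ = (3, -2, 3), b₂ = (1, 3, 0).
Each slice is an integer combination of E₁ = a₁b₁ᵀ and E₂ = a₂b₂ᵀ: S₀ = E₂, S₁ = E₁ − E₂, S₂ = 3·E₁ + 3·E₂; reading off coefficients, c₁ = (0, 1, 3) and c₂ = (1, -1, 3).
Hence T = (2, -1, -2) ∘ (1, 1, -2) ∘ (0, 1, 3) + (3, -2, 3) ∘ (1, 3, 0) ∘ (1, -1, 3), so rank(T) ≤ 2.
These bounds meet, so rank(T) = 2.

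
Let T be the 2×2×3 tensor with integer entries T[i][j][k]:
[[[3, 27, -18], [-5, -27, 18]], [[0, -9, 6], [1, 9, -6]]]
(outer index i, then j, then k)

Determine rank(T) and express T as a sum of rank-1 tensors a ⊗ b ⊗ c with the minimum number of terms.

rank(T) = 2

Lower bound: the mode-3 unfolding of T (rows indexed by k, columns by (i,j) = (0,0), (0,1), (1,0), (1,1)) is [[3, -5, 0, 1], [27, -27, -9, 9], [-18, 18, 6, -6]].
There the 2×2 minor on rows k ∈ {0, 1}, columns (i,j) ∈ {(0,0), (0,1)} is det [[3, -5], [27, -27]] = 54 ≠ 0, so this unfolding has rank ≥ 2; CP rank is at least every unfolding rank, so rank(T) ≥ 2. (Flattening ranks never certify an upper bound on CP rank; for that we must actually write T with 2 rank-1 terms.)
Upper bound — finding two terms. Write S_k = T[:,:,k] for the frontal slices: S₀ = [[3, -5], [0, 1]], S₁ = [[27, -27], [-9, 9]], S₂ = [[-18, 18], [6, -6]].
If T = a₁ ⊗ b₁ ⊗ c₁ + a₂ ⊗ b₂ ⊗ c₂ then each S_k = c₁[k]·a₁b₁ᵀ + c₂[k]·a₂b₂ᵀ. S₀ and S₁ are linearly independent, so a₁b₁ᵀ and a₂b₂ᵀ must span the same plane of matrices: they are the rank-1 matrices of the form x·S₀ + y·S₁.
det(x·S₀ + y·S₁) is 3·x² + 9·xy = 3·(x + 3·y)(x), vanishing at (x:y) = (3:-1) and (0:1).
M₁ = 3·S₀ − S₁ = [[-18, 12], [9, -6]] = (-3)·[2, -1][3, -2]ᵀ and M₂ = S₁ = [[27, -27], [-9, 9]] = 9·[3, -1][1, -1]ᵀ, so take a₁ = [2, -1], b₁ = [3, -2], a₂ = [3, -1], b₂ = [1, -1].
Each slice is an integer combination of E₁ = a₁b₁ᵀ and E₂ = a₂b₂ᵀ: S₀ = −E₁ + 3·E₂, S₁ = 9·E₂, S₂ = −6·E₂; reading off coefficients, c₁ = [-1, 0, 0] and c₂ = [3, 9, -6].
Hence T = [2, -1] ⊗ [3, -2] ⊗ [-1, 0, 0] + [3, -1] ⊗ [1, -1] ⊗ [3, 9, -6], so rank(T) ≤ 2.
These bounds meet, so rank(T) = 2.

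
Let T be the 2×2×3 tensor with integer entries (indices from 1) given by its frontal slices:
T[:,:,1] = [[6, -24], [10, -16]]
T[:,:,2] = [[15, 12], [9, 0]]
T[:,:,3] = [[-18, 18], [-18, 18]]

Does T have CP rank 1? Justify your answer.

The mode-1 unfolding of T (rows indexed by i, columns by (j,k) = (1,1), (1,2), (1,3), (2,1), (2,2), (2,3)) is [[6, 15, -18, -24, 12, 18], [10, 9, -18, -16, 0, 18]].
There the 2×2 minor on rows i ∈ {1, 2}, columns (j,k) ∈ {(1,1), (1,2)} is det [[6, 15], [10, 9]] = -96 ≠ 0, so this unfolding has rank ≥ 2; CP rank is at least every unfolding rank, so rank(T) ≥ 2.
In particular rank(T) ≥ 2 > 1, so T is not rank-1.

No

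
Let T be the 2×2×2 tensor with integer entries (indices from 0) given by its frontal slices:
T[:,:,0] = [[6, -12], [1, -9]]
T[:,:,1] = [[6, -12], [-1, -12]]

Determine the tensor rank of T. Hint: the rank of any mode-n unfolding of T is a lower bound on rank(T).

2

Lower bound: the mode-2 unfolding of T (rows indexed by j, columns by (i,k) = (0,0), (0,1), (1,0), (1,1)) is [[6, 6, 1, -1], [-12, -12, -9, -12]].
There the 2×2 minor on rows j ∈ {0, 1}, columns (i,k) ∈ {(0,0), (1,0)} is det [[6, 1], [-12, -9]] = -42 ≠ 0, so this unfolding has rank ≥ 2; CP rank is at least every unfolding rank, so rank(T) ≥ 2. (Flattening ranks never certify an upper bound on CP rank; for that we must actually write T with 2 rank-1 terms.)
Upper bound — finding two terms. Write S_k = T[:,:,k] for the frontal slices: S₀ = [[6, -12], [1, -9]], S₁ = [[6, -12], [-1, -12]].
If T = a₁ ⊗ b₁ ⊗ c₁ + a₂ ⊗ b₂ ⊗ c₂ then each S_k = c₁[k]·a₁b₁ᵀ + c₂[k]·a₂b₂ᵀ. S₀ and S₁ are linearly independent, so a₁b₁ᵀ and a₂b₂ᵀ must span the same plane of matrices: they are the rank-1 matrices of the form x·S₀ + y·S₁.
det(x·S₀ + y·S₁) is −42·x² − 126·xy − 84·y² = (-42)·(x + 2·y)(x + y), vanishing at (x:y) = (2:-1) and (1:-1).
M₁ = 2·S₀ − S₁ = [[6, -12], [3, -6]] = 3·[2, 1][1, -2]ᵀ and M₂ = S₀ − S₁ = [[0, 0], [2, 3]] = [0, 1][2, 3]ᵀ, so take a₁ = [2, 1], b₁ = [1, -2], a₂ = [0, 1], b₂ = [2, 3].
Each slice is an integer combination of E₁ = a₁b₁ᵀ and E₂ = a₂b₂ᵀ: S₀ = 3·E₁ − E₂, S₁ = 3·E₁ − 2·E₂; reading off coefficients, c₁ = [3, 3] and c₂ = [-1, -2].
Hence T = [2, 1] ⊗ [1, -2] ⊗ [3, 3] + [0, 1] ⊗ [2, 3] ⊗ [-1, -2], so rank(T) ≤ 2.
These bounds meet, so rank(T) = 2.
Check entry T[1,1,1] = -12: (1)·(-2)·(3) + (1)·(3)·(-2) = -12.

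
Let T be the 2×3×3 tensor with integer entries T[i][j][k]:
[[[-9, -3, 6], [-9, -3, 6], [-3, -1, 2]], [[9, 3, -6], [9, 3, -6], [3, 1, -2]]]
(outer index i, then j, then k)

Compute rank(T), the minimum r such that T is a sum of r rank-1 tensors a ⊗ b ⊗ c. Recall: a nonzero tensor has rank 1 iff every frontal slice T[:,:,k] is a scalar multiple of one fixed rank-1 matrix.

Lower bound: T ≠ 0 (e.g. T[0,0,0] = -9), so rank(T) ≥ 1.
Upper bound: the mode-1 fibre T[:,0,0] = [-9, 9] gives a = (1, -1) (primitive direction); the mode-2 fibre T[0,:,0] = [-9, -9, -3] gives b = (3, 3, 1); then c[k] = T[0,0,k] / (a[0]·b[0]) = [-9, -3, 6] / 3 = (-3, -1, 2).
Expanding (1, -1) ⊗ (3, 3, 1) ⊗ (-3, -1, 2) reproduces all 18 entries of T, so T = (1, -1) ⊗ (3, 3, 1) ⊗ (-3, -1, 2) and rank(T) ≤ 1.
These bounds meet, so rank(T) = 1.

1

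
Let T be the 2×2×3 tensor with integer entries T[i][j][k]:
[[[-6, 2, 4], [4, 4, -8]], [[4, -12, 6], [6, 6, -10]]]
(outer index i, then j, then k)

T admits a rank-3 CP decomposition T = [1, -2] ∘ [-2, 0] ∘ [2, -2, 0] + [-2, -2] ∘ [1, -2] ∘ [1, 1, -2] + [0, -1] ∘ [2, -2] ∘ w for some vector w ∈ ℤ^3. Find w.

Subtract the known terms from T to get the rank-1 residual R = [0, -1] ∘ [2, -2] ∘ w, so R[i,j,k] = a[i]·b[j]·w[k]. Pick indices with nonzero a[1]·b[0] = (-1)·(2) = -2. Only the fibre through (1,0,·) is needed: R[1,0,:] = T[1,0,:] − Σₗ aₗ[1]bₗ[0]cₗ = [4, -12, 6] − (-2)·(-2)·[2, -2, 0] − (-2)·(1)·[1, 1, -2] = [-2, -2, 2]. Then w[k] = R[1,0,k] / -2 for each k, giving w = [-2, -2, 2] / -2 = [1, 1, -1].

w = [1, 1, -1]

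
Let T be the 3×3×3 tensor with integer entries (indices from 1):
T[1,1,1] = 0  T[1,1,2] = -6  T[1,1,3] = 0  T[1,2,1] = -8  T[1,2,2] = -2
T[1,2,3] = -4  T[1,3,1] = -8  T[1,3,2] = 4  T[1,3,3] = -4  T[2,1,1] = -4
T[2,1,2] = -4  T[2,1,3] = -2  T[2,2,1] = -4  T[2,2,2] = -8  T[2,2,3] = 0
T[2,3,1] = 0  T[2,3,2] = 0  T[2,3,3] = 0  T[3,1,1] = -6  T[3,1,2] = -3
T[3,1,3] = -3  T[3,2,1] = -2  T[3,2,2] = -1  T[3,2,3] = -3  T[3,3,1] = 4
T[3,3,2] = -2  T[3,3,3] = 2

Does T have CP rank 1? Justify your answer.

No

The mode-2 unfolding of T (rows indexed by j, columns by (i,k) = (1,1), (1,2), (1,3), (2,1), (2,2), (2,3), (3,1), (3,2), (3,3)) is [[0, -6, 0, -4, -4, -2, -6, -3, -3], [-8, -2, -4, -4, -8, 0, -2, -1, -3], [-8, 4, -4, 0, 0, 0, 4, -2, 2]].
There the 3×3 minor on rows j ∈ {1, 2, 3}, columns (i,k) ∈ {(1,1), (1,2), (2,2)} is det [[0, -6, -4], [-8, -2, -8], [-8, 4, 0]] = -192 ≠ 0, so this unfolding has rank ≥ 3; CP rank is at least every unfolding rank, so rank(T) ≥ 3.
In particular rank(T) ≥ 3 > 1, so T is not rank-1.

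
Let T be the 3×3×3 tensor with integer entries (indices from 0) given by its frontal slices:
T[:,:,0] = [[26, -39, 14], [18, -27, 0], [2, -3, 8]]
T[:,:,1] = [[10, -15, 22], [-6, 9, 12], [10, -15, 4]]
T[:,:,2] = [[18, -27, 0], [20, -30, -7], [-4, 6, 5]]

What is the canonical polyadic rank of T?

2

Lower bound: in the mode-3 unfolding of T (rows indexed by k, columns by (i,j)) the 2×2 minor on rows k ∈ {0, 1}, columns (i,j) ∈ {(0,0), (0,2)} is det [[26, 14], [10, 22]] = 432 ≠ 0, so that unfolding has rank ≥ 2 and hence rank(T) ≥ 2 (CP rank is at least every unfolding rank, though it can be larger).
Upper bound: with S_k = T[:,:,k], the two rank-1 terms a₁b₁ᵀ, a₂b₂ᵀ are the rank-1 members of the pencil x·S₀ + y·S₁.
The 2×2 minor of x·S₀ + y·S₁ on rows {0,1}, columns {0,2} is −252·x² + 252·y² = (-252)·(x − y)(x + y), vanishing at (x:y) = (1:1) and (1:-1).
M₁ = S₀ + S₁ = [[36, -54, 36], [12, -18, 12], [12, -18, 12]] = 6·[3, 1, 1][2, -3, 2]ᵀ and M₂ = S₀ − S₁ = [[16, -24, -8], [24, -36, -12], [-8, 12, 4]] = 4·[2, 3, -1][2, -3, -1]ᵀ, so take a₁ = [3, 1, 1], b₁ = [2, -3, 2], a₂ = [2, 3, -1], b₂ = [2, -3, -1].
Each slice is an integer combination of E₁ = a₁b₁ᵀ and E₂ = a₂b₂ᵀ: S₀ = 3·E₁ + 2·E₂, S₁ = 3·E₁ − 2·E₂, S₂ = E₁ + 3·E₂; reading off coefficients, c₁ = [3, 3, 1] and c₂ = [2, -2, 3].
Hence T = [3, 1, 1] ⊗ [2, -3, 2] ⊗ [3, 3, 1] + [2, 3, -1] ⊗ [2, -3, -1] ⊗ [2, -2, 3], so rank(T) ≤ 2.
These bounds meet, so rank(T) = 2.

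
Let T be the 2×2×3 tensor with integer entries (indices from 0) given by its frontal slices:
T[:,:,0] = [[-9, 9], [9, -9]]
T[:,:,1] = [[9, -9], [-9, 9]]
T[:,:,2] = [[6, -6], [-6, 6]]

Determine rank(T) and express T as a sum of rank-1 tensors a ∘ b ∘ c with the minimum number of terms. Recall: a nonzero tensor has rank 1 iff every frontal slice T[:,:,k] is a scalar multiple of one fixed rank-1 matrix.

Lower bound: T ≠ 0 (e.g. T[0,0,0] = -9), so rank(T) ≥ 1.
Upper bound: the mode-1 fibre T[:,0,0] = [-9, 9] gives a = [1, -1] (primitive direction); the mode-2 fibre T[0,:,0] = [-9, 9] gives b = [1, -1]; then c[k] = T[0,0,k] / (a[0]·b[0]) = [-9, 9, 6] / 1 = [-9, 9, 6].
Expanding [1, -1] ∘ [1, -1] ∘ [-9, 9, 6] reproduces all 12 entries of T, so T = [1, -1] ∘ [1, -1] ∘ [-9, 9, 6] and rank(T) ≤ 1.
These bounds meet, so rank(T) = 1.

rank(T) = 1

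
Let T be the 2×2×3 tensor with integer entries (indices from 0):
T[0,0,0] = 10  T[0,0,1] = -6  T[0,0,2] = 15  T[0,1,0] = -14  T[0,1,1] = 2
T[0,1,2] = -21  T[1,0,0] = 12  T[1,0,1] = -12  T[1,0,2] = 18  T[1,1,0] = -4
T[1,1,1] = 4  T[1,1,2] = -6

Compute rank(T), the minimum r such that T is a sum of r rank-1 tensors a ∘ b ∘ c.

Lower bound: the mode-1 unfolding of T (rows indexed by i, columns by (j,k) = (0,0), (0,1), (0,2), (1,0), (1,1), (1,2)) is [[10, -6, 15, -14, 2, -21], [12, -12, 18, -4, 4, -6]].
There the 2×2 minor on rows i ∈ {0, 1}, columns (j,k) ∈ {(0,0), (0,1)} is det [[10, -6], [12, -12]] = -48 ≠ 0, so this unfolding has rank ≥ 2; CP rank is at least every unfolding rank, so rank(T) ≥ 2. (Flattening ranks never certify an upper bound on CP rank; for that we must actually write T with 2 rank-1 terms.)
Upper bound — finding two terms. Write S_k = T[:,:,k] for the frontal slices: S₀ = [[10, -14], [12, -4]], S₁ = [[-6, 2], [-12, 4]], S₂ = [[15, -21], [18, -6]].
If T = a₁ ∘ b₁ ∘ c₁ + a₂ ∘ b₂ ∘ c₂ then each S_k = c₁[k]·a₁b₁ᵀ + c₂[k]·a₂b₂ᵀ. S₀ and S₁ are linearly independent, so a₁b₁ᵀ and a₂b₂ᵀ must span the same plane of matrices: they are the rank-1 matrices of the form x·S₀ + y·S₁.
det(x·S₀ + y·S₁) is 128·x² − 128·xy = 128·(x − y)(x), vanishing at (x:y) = (1:1) and (0:1).
M₁ = S₀ + S₁ = [[4, -12], [0, 0]] = 4·(1, 0)(1, -3)ᵀ and M₂ = S₁ = [[-6, 2], [-12, 4]] = (-2)·(1, 2)(3, -1)ᵀ, so take a₁ = (1, 0), b₁ = (1, -3), a₂ = (1, 2), b₂ = (3, -1).
Each slice is an integer combination of E₁ = a₁b₁ᵀ and E₂ = a₂b₂ᵀ: S₀ = 4·E₁ + 2·E₂, S₁ = −2·E₂, S₂ = 6·E₁ + 3·E₂; reading off coefficients, c₁ = (4, 0, 6) and c₂ = (2, -2, 3).
Hence T = (1, 0) ∘ (1, -3) ∘ (4, 0, 6) + (1, 2) ∘ (3, -1) ∘ (2, -2, 3), so rank(T) ≤ 2.
These bounds meet, so rank(T) = 2.

2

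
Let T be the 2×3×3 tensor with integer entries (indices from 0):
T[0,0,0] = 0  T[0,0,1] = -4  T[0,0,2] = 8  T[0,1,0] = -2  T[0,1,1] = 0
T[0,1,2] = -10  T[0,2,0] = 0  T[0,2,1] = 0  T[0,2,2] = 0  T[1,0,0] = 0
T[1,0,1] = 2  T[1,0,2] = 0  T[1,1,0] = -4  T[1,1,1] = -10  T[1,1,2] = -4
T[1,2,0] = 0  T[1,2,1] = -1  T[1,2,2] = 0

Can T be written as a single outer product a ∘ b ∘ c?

The mode-2 unfolding of T (rows indexed by j, columns by (i,k) = (0,0), (0,1), (0,2), (1,0), (1,1), (1,2)) is [[0, -4, 8, 0, 2, 0], [-2, 0, -10, -4, -10, -4], [0, 0, 0, 0, -1, 0]].
There the 3×3 minor on rows j ∈ {0, 1, 2}, columns (i,k) ∈ {(0,0), (0,1), (1,1)} is det [[0, -4, 2], [-2, 0, -10], [0, 0, -1]] = 8 ≠ 0, so this unfolding has rank ≥ 3; CP rank is at least every unfolding rank, so rank(T) ≥ 3.
In particular rank(T) ≥ 3 > 1, so T is not rank-1.

No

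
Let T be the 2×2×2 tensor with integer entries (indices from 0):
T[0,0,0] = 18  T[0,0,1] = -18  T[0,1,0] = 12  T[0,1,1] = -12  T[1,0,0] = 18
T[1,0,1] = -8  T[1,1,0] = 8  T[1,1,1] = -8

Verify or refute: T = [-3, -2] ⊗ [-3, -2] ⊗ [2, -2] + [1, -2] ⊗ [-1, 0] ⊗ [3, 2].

No

Reconstruct entry (0,0,0) from the claimed factors: Σₗ aₗ[0]bₗ[0]cₗ[0] = (-3)·(-3)·(2) + (1)·(-1)·(3) = 15, but T[0,0,0] = 18. The claim is false.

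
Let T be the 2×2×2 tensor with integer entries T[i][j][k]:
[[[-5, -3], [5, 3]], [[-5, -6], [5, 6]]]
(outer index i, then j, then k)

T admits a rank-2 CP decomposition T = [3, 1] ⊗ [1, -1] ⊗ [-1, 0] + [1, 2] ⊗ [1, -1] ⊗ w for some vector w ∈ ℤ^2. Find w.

Subtract the known terms from T to get the rank-1 residual R = [1, 2] ⊗ [1, -1] ⊗ w, so R[i,j,k] = a[i]·b[j]·w[k]. Pick indices with nonzero a[0]·b[0] = (1)·(1) = 1. Only the fibre through (0,0,·) is needed: R[0,0,:] = T[0,0,:] − Σₗ aₗ[0]bₗ[0]cₗ = [-5, -3] − (3)·(1)·[-1, 0] = [-2, -3]. Then w[k] = R[0,0,k] / 1 for each k, giving w = [-2, -3] / 1 = [-2, -3].

w = [-2, -3]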